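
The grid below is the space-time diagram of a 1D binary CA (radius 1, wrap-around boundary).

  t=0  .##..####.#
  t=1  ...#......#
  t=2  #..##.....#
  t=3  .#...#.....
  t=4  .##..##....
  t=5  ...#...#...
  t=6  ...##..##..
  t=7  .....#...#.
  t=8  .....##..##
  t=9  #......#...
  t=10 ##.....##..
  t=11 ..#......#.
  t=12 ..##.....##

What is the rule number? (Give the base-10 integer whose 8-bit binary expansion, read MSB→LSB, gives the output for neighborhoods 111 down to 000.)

20

  nb ###: next=.  (t=0,i=6, bit7=0)
  nb ##.: next=.  (t=0,i=2, bit6=0)
  nb #.#: next=.  (t=0,i=0, bit5=0)
  nb #..: next=#  (t=0,i=3, bit4=1)
  nb .##: next=.  (t=0,i=1, bit3=0)
  nb .#.: next=#  (t=0,i=10, bit2=1)
  nb ..#: next=.  (t=0,i=4, bit1=0)
  nb ...: next=.  (t=1,i=1, bit0=0)
  bits 00010100 = 20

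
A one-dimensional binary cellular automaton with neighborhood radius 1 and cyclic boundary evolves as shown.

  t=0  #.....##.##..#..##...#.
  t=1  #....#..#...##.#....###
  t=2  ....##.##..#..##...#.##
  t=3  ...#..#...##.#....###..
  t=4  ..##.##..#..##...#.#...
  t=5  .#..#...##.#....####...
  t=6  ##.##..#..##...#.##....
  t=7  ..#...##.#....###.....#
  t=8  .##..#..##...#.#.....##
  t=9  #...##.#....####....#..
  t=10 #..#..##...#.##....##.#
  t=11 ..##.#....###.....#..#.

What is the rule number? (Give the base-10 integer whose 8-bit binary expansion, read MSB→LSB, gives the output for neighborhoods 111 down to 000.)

166

  ###|#  b7=1 t=1,i=21
  ##.|.  b6=0 t=0,i=7
  #.#|#  b5=1 t=0,i=8
  #..|.  b4=0 t=0,i=1
  .##|.  b3=0 t=0,i=6
  .#.|#  b2=1 t=0,i=0
  ..#|#  b1=1 t=0,i=5
  ...|.  b0=0 t=0,i=2
  bits 10100110 = 166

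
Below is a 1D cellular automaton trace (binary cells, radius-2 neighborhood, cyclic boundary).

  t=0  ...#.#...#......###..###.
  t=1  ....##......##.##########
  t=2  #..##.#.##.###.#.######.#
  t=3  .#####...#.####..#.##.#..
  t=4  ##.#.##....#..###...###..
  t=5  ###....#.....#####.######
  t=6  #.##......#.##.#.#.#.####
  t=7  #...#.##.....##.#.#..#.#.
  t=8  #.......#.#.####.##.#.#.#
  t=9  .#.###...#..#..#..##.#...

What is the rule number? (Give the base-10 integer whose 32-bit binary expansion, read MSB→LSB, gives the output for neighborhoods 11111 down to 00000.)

  [31] ##### => #  t=1,i=17
  [30] ####. => .  t=1,i=23
  [29] ###.# => #  t=2,i=13
  [28] ###.. => #  t=0,i=18
  [27] ##.## => .  t=1,i=14
  [26] ##.#. => #  t=2,i=5
  [25] ##..# => #  t=0,i=19
  [24] ##... => #  t=0,i=24
  [23] #.### => #  t=1,i=15
  [22] #.##. => .  t=2,i=8
  [21] #.#.# => .  t=2,i=6
  [20] #.#.. => #  t=0,i=5
  [19] #..## => #  t=0,i=20
  [18] #..#. => #  t=3,i=16
  [17] #...# => .  t=0,i=7
  [16] #.... => .  t=0,i=0
  [15] .#### => .  t=1,i=16
  [14] .###. => #  t=0,i=17
  [13] .##.# => #  t=1,i=13
  [12] .##.. => .  t=1,i=5
  [11] .#.## => .  t=2,i=7
  [10] .#.#. => #  t=0,i=4
  [9] .#..# => .  t=4,i=12
  [8] .#... => .  t=0,i=6
  [7] ..### => #  t=0,i=16
  [6] ..##. => #  t=1,i=4
  [5] ..#.# => .  t=0,i=3
  [4] ..#.. => .  t=0,i=9
  [3] ...## => #  t=0,i=15
  [2] ...#. => .  t=0,i=2
  [1] ....# => .  t=0,i=1
  [0] ..... => #  t=0,i=12
  bits 10110111100111000110010011001001 = 3080479945

3080479945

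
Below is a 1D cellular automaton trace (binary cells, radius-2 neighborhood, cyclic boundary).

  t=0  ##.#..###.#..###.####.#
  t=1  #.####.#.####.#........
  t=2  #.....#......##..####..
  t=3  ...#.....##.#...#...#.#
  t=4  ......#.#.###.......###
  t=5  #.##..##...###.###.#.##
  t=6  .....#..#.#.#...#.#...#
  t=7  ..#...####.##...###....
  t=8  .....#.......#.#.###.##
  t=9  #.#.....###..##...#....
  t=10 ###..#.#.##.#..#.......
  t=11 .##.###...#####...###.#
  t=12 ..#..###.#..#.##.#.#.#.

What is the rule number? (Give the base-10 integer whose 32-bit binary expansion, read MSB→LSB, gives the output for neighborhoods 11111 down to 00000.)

  ##### -> #   bit 31 = 1  t=11,i=12
  ####. -> .   bit 30 = 0  t=0,i=19
  ###.# -> .   bit 29 = 0  t=0,i=1
  ###.. -> #   bit 28 = 1  t=2,i=20
  ##.## -> .   bit 27 = 0  t=0,i=16
  ##.#. -> #   bit 26 = 1  t=0,i=2
  ##..# -> .   bit 25 = 0  t=2,i=15
  ##... -> #   bit 24 = 1  t=4,i=0
  #.### -> .   bit 23 = 0  t=0,i=17
  #.##. -> .   bit 22 = 0  t=5,i=2
  #.#.# -> .   bit 21 = 0  t=1,i=7
  #.#.. -> #   bit 20 = 1  t=0,i=3
  #..## -> #   bit 19 = 1  t=0,i=5
  #..#. -> #   bit 18 = 1  t=2,i=22
  #...# -> .   bit 17 = 0  t=3,i=1
  #.... -> .   bit 16 = 0  t=1,i=16
  .#### -> .   bit 15 = 0  t=0,i=18
  .###. -> #   bit 14 = 1  t=0,i=0
  .##.# -> #   bit 13 = 1  t=3,i=10
  .##.. -> .   bit 12 = 0  t=2,i=14
  .#.## -> .   bit 11 = 0  t=1,i=1
  .#.#. -> #   bit 10 = 1  t=3,i=21
  .#..# -> #   bit 9 = 1  t=0,i=4
  .#... -> .   bit 8 = 0  t=1,i=15
  ..### -> .   bit 7 = 0  t=0,i=6
  ..##. -> .   bit 6 = 0  t=2,i=13
  ..#.# -> #   bit 5 = 1  t=1,i=0
  ..#.. -> .   bit 4 = 0  t=2,i=0
  ...## -> #   bit 3 = 1  t=2,i=12
  ...#. -> .   bit 2 = 0  t=1,i=22
  ....# -> .   bit 1 = 0  t=1,i=21
  ..... -> #   bit 0 = 1  t=1,i=17
  bits 10010101000111000110011000101001 = 2501666345

2501666345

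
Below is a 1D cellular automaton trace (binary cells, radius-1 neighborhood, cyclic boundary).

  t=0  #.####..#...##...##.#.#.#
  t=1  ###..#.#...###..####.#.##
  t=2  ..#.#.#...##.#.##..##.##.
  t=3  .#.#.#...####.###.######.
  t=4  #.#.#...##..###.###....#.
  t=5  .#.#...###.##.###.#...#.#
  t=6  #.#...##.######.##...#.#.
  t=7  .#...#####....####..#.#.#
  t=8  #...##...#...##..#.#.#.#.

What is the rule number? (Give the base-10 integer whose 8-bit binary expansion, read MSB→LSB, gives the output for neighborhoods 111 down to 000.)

  nb ###: next=.  (t=0,i=3, bit7=0)
  nb ##.: next=#  (t=0,i=0, bit6=1)
  nb #.#: next=#  (t=0,i=1, bit5=1)
  nb #..: next=.  (t=0,i=6, bit4=0)
  nb .##: next=#  (t=0,i=2, bit3=1)
  nb .#.: next=.  (t=0,i=8, bit2=0)
  nb ..#: next=#  (t=0,i=7, bit1=1)
  nb ...: next=.  (t=0,i=10, bit0=0)
  bits 01101010 = 106

106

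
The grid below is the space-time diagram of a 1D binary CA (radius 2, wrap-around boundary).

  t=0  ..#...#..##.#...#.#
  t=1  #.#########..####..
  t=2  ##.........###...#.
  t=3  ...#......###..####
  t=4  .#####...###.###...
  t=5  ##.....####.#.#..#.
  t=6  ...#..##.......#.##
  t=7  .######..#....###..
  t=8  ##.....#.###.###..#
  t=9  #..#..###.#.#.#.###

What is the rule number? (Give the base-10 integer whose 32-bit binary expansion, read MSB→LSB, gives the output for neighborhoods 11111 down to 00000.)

  #####|.  b31=0 t=1,i=4
  ####.|.  b30=0 t=1,i=9
  ###.#|.  b29=0 t=4,i=11
  ###..|.  b28=0 t=1,i=10
  ##.##|#  b27=1 t=4,i=12
  ##.#.|.  b26=0 t=0,i=11
  ##..#|#  b25=1 t=1,i=11
  ##...|.  b24=0 t=2,i=2
  #.###|.  b23=0 t=1,i=2
  #.##.|.  b22=0 t=2,i=0
  #.#.#|.  b21=0 t=5,i=12
  #.#..|.  b20=0 t=0,i=12
  #..##|#  b19=1 t=0,i=8
  #..#.|.  b18=0 t=0,i=1
  #...#|#  b17=1 t=0,i=4
  #....|#  b16=1 t=2,i=3
  .####|.  b15=0 t=1,i=3
  .###.|#  b14=1 t=2,i=12
  .##.#|#  b13=1 t=0,i=10
  .##..|.  b12=0 t=2,i=1
  .#.##|#  b11=1 t=1,i=1
  .#.#.|.  b10=0 t=0,i=17
  .#..#|#  b9=1 t=0,i=0
  .#...|#  b8=1 t=0,i=3
  ..###|#  b7=1 t=1,i=13
  ..##.|#  b6=1 t=0,i=9
  ..#.#|#  b5=1 t=0,i=16
  ..#..|#  b4=1 t=0,i=2
  ...##|#  b3=1 t=2,i=10
  ...#.|#  b2=1 t=0,i=5
  ....#|.  b1=0 t=2,i=9
  .....|.  b0=0 t=2,i=4
  bits 00001010000010110110101111111100 = 168520700

168520700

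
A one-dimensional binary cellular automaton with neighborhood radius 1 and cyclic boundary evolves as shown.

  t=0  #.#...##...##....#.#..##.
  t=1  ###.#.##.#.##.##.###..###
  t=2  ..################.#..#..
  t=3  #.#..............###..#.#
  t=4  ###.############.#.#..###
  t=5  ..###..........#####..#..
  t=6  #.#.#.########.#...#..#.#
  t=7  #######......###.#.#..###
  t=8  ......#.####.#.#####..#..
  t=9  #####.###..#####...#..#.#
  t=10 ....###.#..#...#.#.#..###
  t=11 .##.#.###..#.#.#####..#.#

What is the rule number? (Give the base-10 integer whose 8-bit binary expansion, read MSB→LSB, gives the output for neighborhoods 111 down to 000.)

109

  ###|.  b7=0 t=1,i=0
  ##.|#  b6=1 t=0,i=7
  #.#|#  b5=1 t=0,i=1
  #..|.  b4=0 t=0,i=3
  .##|#  b3=1 t=0,i=6
  .#.|#  b2=1 t=0,i=0
  ..#|.  b1=0 t=0,i=5
  ...|#  b0=1 t=0,i=4
  bits 01101101 = 109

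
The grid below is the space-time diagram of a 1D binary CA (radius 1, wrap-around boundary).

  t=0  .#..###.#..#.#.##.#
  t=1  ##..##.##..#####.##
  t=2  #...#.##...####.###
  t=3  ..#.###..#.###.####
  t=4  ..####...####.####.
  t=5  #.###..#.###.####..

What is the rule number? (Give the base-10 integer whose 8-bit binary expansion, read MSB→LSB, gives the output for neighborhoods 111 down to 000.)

  nb ###: next=#  (t=0,i=5, bit7=1)
  nb ##.: next=.  (t=0,i=6, bit6=0)
  nb #.#: next=#  (t=0,i=0, bit5=1)
  nb #..: next=.  (t=0,i=2, bit4=0)
  nb .##: next=#  (t=0,i=4, bit3=1)
  nb .#.: next=#  (t=0,i=1, bit2=1)
  nb ..#: next=.  (t=0,i=3, bit1=0)
  nb ...: next=#  (t=2,i=2, bit0=1)
  bits 10101101 = 173

173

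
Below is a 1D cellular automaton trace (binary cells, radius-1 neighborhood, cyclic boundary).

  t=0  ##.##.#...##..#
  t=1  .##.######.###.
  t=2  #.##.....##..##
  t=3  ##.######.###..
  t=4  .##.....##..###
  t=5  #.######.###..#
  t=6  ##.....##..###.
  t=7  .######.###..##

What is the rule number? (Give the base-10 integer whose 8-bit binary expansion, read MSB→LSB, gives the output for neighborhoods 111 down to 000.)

  [7] ### => .  t=0,i=0
  [6] ##. => #  t=0,i=1
  [5] #.# => #  t=0,i=2
  [4] #.. => #  t=0,i=7
  [3] .## => .  t=0,i=3
  [2] .#. => #  t=0,i=6
  [1] ..# => #  t=0,i=9
  [0] ... => #  t=0,i=8
  bits 01110111 = 119

119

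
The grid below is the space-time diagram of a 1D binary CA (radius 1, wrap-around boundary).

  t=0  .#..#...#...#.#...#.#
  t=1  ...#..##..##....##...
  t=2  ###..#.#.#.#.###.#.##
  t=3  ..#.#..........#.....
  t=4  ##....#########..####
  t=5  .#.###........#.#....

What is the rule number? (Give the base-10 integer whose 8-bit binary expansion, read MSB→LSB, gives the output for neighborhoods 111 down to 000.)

67

  nb ###: next=.  (t=2,i=0, bit7=0)
  nb ##.: next=#  (t=1,i=7, bit6=1)
  nb #.#: next=.  (t=0,i=0, bit5=0)
  nb #..: next=.  (t=0,i=2, bit4=0)
  nb .##: next=.  (t=1,i=6, bit3=0)
  nb .#.: next=.  (t=0,i=1, bit2=0)
  nb ..#: next=#  (t=0,i=3, bit1=1)
  nb ...: next=#  (t=0,i=6, bit0=1)
  bits 01000011 = 67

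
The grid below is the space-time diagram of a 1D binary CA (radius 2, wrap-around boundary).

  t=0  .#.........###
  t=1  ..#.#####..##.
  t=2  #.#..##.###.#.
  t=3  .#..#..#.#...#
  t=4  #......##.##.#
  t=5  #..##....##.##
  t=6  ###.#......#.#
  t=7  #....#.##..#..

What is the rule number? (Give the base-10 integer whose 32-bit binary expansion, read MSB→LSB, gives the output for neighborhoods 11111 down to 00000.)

  #####|#  b31=1 t=1,i=6
  ####.|.  b30=0 t=1,i=7
  ###.#|.  b29=0 t=0,i=13
  ###..|#  b28=1 t=1,i=8
  ##.##|#  b27=1 t=2,i=7
  ##.#.|.  b26=0 t=0,i=0
  ##..#|#  b25=1 t=1,i=9
  ##...|.  b24=0 t=1,i=13
  #.###|.  b23=0 t=1,i=4
  #.##.|#  b22=1 t=4,i=10
  #.#.#|.  b21=0 t=2,i=0
  #.#..|.  b20=0 t=0,i=1
  #..##|#  b19=1 t=1,i=10
  #..#.|.  b18=0 t=3,i=3
  #...#|#  b17=1 t=1,i=0
  #....|.  b16=0 t=0,i=3
  .####|#  b15=1 t=1,i=5
  .###.|#  b14=1 t=0,i=12
  .##.#|.  b13=0 t=2,i=6
  .##..|#  b12=1 t=1,i=12
  .#.##|.  b11=0 t=1,i=3
  .#.#.|#  b10=1 t=2,i=1
  .#..#|.  b9=0 t=2,i=3
  .#...|#  b8=1 t=0,i=2
  ..###|#  b7=1 t=0,i=11
  ..##.|.  b6=0 t=1,i=11
  ..#.#|#  b5=1 t=1,i=2
  ..#..|.  b4=0 t=3,i=4
  ...##|.  b3=0 t=0,i=10
  ...#.|.  b2=0 t=1,i=1
  ....#|.  b1=0 t=0,i=9
  .....|#  b0=1 t=0,i=4
  bits 10011010010010101101010110100001 = 2588595617

2588595617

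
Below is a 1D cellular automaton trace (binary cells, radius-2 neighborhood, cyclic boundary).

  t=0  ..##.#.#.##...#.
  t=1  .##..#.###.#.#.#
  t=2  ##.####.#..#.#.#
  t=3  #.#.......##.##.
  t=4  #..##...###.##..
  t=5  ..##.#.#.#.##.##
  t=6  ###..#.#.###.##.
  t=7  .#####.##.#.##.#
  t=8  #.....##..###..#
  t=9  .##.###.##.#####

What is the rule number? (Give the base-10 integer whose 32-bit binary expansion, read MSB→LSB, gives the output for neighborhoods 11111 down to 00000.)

460147054

  [31] ##### => .  t=7,i=3
  [30] ####. => .  t=2,i=5
  [29] ###.# => .  t=1,i=9
  [28] ###.. => #  t=6,i=2
  [27] ##.## => #  t=2,i=2
  [26] ##.#. => .  t=0,i=4
  [25] ##..# => #  t=1,i=3
  [24] ##... => #  t=0,i=11
  [23] #.### => .  t=1,i=7
  [22] #.##. => #  t=0,i=9
  [21] #.#.# => #  t=0,i=5
  [20] #.#.. => .  t=2,i=8
  [19] #..## => #  t=4,i=2
  [18] #..#. => #  t=1,i=4
  [17] #...# => .  t=0,i=0
  [16] #.... => #  t=3,i=4
  [15] .#### => .  t=2,i=4
  [14] .###. => #  t=1,i=8
  [13] .##.# => .  t=0,i=3
  [12] .##.. => .  t=0,i=10
  [11] .#.## => #  t=0,i=8
  [10] .#.#. => .  t=0,i=6
  [9] .#..# => .  t=2,i=9
  [8] .#... => #  t=0,i=15
  [7] ..### => .  t=4,i=8
  [6] ..##. => #  t=0,i=2
  [5] ..#.# => #  t=1,i=5
  [4] ..#.. => .  t=0,i=14
  [3] ...## => #  t=0,i=1
  [2] ...#. => #  t=0,i=13
  [1] ....# => #  t=3,i=8
  [0] ..... => .  t=3,i=5
  bits 00011011011011010100100101101110 = 460147054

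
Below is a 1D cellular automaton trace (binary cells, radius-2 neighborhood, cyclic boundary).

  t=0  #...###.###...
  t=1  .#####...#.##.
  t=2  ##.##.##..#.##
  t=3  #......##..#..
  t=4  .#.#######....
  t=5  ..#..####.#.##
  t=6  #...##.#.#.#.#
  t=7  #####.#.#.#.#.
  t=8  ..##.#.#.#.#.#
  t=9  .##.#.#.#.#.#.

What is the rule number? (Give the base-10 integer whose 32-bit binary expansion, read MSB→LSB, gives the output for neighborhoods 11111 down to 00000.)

  nb #####: next=#  (t=1,i=3, bit31=1)
  nb ####.: next=#  (t=1,i=4, bit30=1)
  nb ###.#: next=.  (t=0,i=6, bit29=0)
  nb ###..: next=.  (t=0,i=10, bit28=0)
  nb ##.##: next=.  (t=0,i=7, bit27=0)
  nb ##.#.: next=#  (t=5,i=9, bit26=1)
  nb ##..#: next=#  (t=1,i=13, bit25=1)
  nb ##...: next=#  (t=0,i=11, bit24=1)
  nb #.###: next=.  (t=0,i=8, bit23=0)
  nb #.##.: next=.  (t=1,i=11, bit22=0)
  nb #.#.#: next=.  (t=5,i=10, bit21=0)
  nb #.#..: next=.  (t=8,i=13, bit20=0)
  nb #..##: next=#  (t=1,i=0, bit19=1)
  nb #..#.: next=.  (t=2,i=9, bit18=0)
  nb #...#: next=#  (t=0,i=2, bit17=1)
  nb #....: next=.  (t=3,i=2, bit16=0)
  nb .####: next=.  (t=1,i=2, bit15=0)
  nb .###.: next=#  (t=0,i=5, bit14=1)
  nb .##.#: next=.  (t=2,i=4, bit13=0)
  nb .##..: next=#  (t=1,i=12, bit12=1)
  nb .#.##: next=#  (t=1,i=10, bit11=1)
  nb .#.#.: next=#  (t=6,i=8, bit10=1)
  nb .#..#: next=.  (t=3,i=12, bit9=0)
  nb .#...: next=#  (t=0,i=1, bit8=1)
  nb ..###: next=#  (t=0,i=4, bit7=1)
  nb ..##.: next=#  (t=3,i=7, bit6=1)
  nb ..#.#: next=.  (t=1,i=9, bit5=0)
  nb ..#..: next=.  (t=0,i=0, bit4=0)
  nb ...##: next=#  (t=0,i=3, bit3=1)
  nb ...#.: next=.  (t=0,i=13, bit2=0)
  nb ....#: next=#  (t=3,i=5, bit1=1)
  nb .....: next=#  (t=3,i=3, bit0=1)
  bits 11000111000010100101110111001011 = 3339345355

3339345355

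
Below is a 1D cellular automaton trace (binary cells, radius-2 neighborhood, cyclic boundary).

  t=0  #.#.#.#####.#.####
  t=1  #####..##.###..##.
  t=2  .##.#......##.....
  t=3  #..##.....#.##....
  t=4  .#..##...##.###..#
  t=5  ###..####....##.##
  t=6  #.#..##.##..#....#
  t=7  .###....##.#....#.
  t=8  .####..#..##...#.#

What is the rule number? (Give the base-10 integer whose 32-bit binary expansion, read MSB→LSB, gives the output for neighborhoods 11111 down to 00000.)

  ##### -> #   bit 31 = 1  t=0,i=8
  ####. -> .   bit 30 = 0  t=0,i=9
  ###.# -> #   bit 29 = 1  t=0,i=0
  ###.. -> #   bit 28 = 1  t=1,i=4
  ##.## -> .   bit 27 = 0  t=1,i=9
  ##.#. -> #   bit 26 = 1  t=0,i=1
  ##..# -> .   bit 25 = 0  t=1,i=5
  ##... -> #   bit 24 = 1  t=2,i=13
  #.### -> .   bit 23 = 0  t=0,i=6
  #.##. -> #   bit 22 = 1  t=3,i=12
  #.#.# -> #   bit 21 = 1  t=0,i=2
  #.#.. -> #   bit 20 = 1  t=2,i=4
  #..## -> .   bit 19 = 0  t=1,i=6
  #..#. -> #   bit 18 = 1  t=4,i=16
  #...# -> #   bit 17 = 1  t=4,i=7
  #.... -> .   bit 16 = 0  t=2,i=6
  .#### -> #   bit 15 = 1  t=0,i=7
  .###. -> #   bit 14 = 1  t=1,i=11
  .##.# -> .   bit 13 = 0  t=1,i=8
  .##.. -> #   bit 12 = 1  t=2,i=12
  .#.## -> .   bit 11 = 0  t=0,i=5
  .#.#. -> #   bit 10 = 1  t=0,i=3
  .#..# -> #   bit 9 = 1  t=3,i=1
  .#... -> .   bit 8 = 0  t=2,i=5
  ..### -> #   bit 7 = 1  t=5,i=5
  ..##. -> .   bit 6 = 0  t=1,i=7
  ..#.# -> #   bit 5 = 1  t=3,i=10
  ..#.. -> .   bit 4 = 0  t=3,i=0
  ...## -> #   bit 3 = 1  t=2,i=0
  ...#. -> #   bit 2 = 1  t=3,i=9
  ....# -> .   bit 1 = 0  t=2,i=9
  ..... -> .   bit 0 = 0  t=2,i=7
  bits 10110101011101101101011010101100 = 3044464300

3044464300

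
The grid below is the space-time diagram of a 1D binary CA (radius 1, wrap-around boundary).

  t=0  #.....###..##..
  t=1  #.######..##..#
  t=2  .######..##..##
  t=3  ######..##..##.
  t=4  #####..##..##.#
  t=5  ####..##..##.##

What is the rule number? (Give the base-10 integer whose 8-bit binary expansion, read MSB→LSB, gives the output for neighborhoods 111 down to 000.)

175

  nb ###: next=#  (t=0,i=7, bit7=1)
  nb ##.: next=.  (t=0,i=8, bit6=0)
  nb #.#: next=#  (t=1,i=1, bit5=1)
  nb #..: next=.  (t=0,i=1, bit4=0)
  nb .##: next=#  (t=0,i=6, bit3=1)
  nb .#.: next=#  (t=0,i=0, bit2=1)
  nb ..#: next=#  (t=0,i=5, bit1=1)
  nb ...: next=#  (t=0,i=2, bit0=1)
  bits 10101111 = 175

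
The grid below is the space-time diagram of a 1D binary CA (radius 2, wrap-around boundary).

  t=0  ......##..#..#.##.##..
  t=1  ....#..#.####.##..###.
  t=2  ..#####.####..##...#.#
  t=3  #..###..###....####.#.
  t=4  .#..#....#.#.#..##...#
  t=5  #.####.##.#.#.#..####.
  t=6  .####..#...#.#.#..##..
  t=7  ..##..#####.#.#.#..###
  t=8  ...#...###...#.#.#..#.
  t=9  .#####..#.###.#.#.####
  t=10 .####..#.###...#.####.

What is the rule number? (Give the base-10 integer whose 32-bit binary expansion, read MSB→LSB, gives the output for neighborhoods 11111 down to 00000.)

3251035926

  [31] ##### => #  t=2,i=4
  [30] ####. => #  t=1,i=11
  [29] ###.# => .  t=1,i=12
  [28] ###.. => .  t=1,i=20
  [27] ##.## => .  t=0,i=17
  [26] ##.#. => .  t=3,i=19
  [25] ##..# => .  t=0,i=8
  [24] ##... => #  t=0,i=20
  [23] #.### => #  t=1,i=9
  [22] #.##. => #  t=0,i=15
  [21] #.#.# => .  t=3,i=20
  [20] #.#.. => .  t=2,i=21
  [19] #..## => .  t=1,i=17
  [18] #..#. => #  t=0,i=9
  [17] #...# => #  t=2,i=17
  [16] #.... => .  t=0,i=21
  [15] .#### => #  t=1,i=10
  [14] .###. => #  t=1,i=19
  [13] .##.# => .  t=0,i=16
  [12] .##.. => #  t=0,i=7
  [11] .#.## => #  t=0,i=14
  [10] .#.#. => #  t=2,i=20
  [9] .#..# => #  t=0,i=11
  [8] .#... => #  t=4,i=5
  [7] ..### => .  t=1,i=18
  [6] ..##. => .  t=0,i=6
  [5] ..#.# => .  t=0,i=13
  [4] ..#.. => #  t=0,i=10
  [3] ...## => .  t=0,i=5
  [2] ...#. => #  t=1,i=3
  [1] ....# => #  t=0,i=4
  [0] ..... => .  t=0,i=0
  bits 11000001110001101101111100010110 = 3251035926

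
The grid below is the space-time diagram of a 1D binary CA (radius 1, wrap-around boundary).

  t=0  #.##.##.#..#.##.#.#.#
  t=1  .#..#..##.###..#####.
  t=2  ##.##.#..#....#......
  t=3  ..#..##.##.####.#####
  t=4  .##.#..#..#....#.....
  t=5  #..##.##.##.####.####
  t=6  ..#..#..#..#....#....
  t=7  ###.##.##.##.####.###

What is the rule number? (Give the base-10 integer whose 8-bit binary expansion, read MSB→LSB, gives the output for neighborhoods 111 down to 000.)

39

  [7] ### => .  t=1,i=11
  [6] ##. => .  t=0,i=0
  [5] #.# => #  t=0,i=1
  [4] #.. => .  t=0,i=9
  [3] .## => .  t=0,i=2
  [2] .#. => #  t=0,i=8
  [1] ..# => #  t=0,i=10
  [0] ... => #  t=2,i=11
  bits 00100111 = 39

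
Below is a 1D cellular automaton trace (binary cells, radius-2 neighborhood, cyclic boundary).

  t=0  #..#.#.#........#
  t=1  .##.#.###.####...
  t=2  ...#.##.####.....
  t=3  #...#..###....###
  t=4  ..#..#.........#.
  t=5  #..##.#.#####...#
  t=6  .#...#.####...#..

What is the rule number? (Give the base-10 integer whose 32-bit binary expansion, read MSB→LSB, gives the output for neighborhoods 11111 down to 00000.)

2929102593

  [31] ##### => #  t=5,i=10
  [30] ####. => .  t=1,i=12
  [29] ###.# => #  t=1,i=8
  [28] ###.. => .  t=1,i=13
  [27] ##.## => #  t=1,i=9
  [26] ##.#. => #  t=1,i=3
  [25] ##..# => #  t=0,i=1
  [24] ##... => .  t=1,i=14
  [23] #.### => #  t=1,i=6
  [22] #.##. => .  t=2,i=5
  [21] #.#.# => .  t=0,i=5
  [20] #.#.. => #  t=0,i=7
  [19] #..## => .  t=3,i=6
  [18] #..#. => #  t=0,i=2
  [17] #...# => #  t=3,i=2
  [16] #.... => .  t=0,i=9
  [15] .#### => #  t=1,i=11
  [14] .###. => .  t=1,i=7
  [13] .##.# => .  t=1,i=2
  [12] .##.. => .  t=0,i=0
  [11] .#.## => #  t=1,i=5
  [10] .#.#. => #  t=0,i=4
  [9] .#..# => #  t=3,i=5
  [8] .#... => #  t=0,i=8
  [7] ..### => .  t=3,i=7
  [6] ..##. => .  t=0,i=16
  [5] ..#.# => .  t=0,i=3
  [4] ..#.. => .  t=3,i=4
  [3] ...## => .  t=0,i=15
  [2] ...#. => .  t=2,i=2
  [1] ....# => .  t=0,i=14
  [0] ..... => #  t=0,i=10
  bits 10101110100101101000111100000001 = 2929102593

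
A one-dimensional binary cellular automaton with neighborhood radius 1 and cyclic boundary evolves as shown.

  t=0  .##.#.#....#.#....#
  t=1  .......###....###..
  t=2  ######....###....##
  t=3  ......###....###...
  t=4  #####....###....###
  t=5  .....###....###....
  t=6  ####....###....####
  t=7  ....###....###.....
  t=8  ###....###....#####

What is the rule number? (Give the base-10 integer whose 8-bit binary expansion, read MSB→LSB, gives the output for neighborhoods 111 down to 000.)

17

  nb ###: next=.  (t=1,i=8, bit7=0)
  nb ##.: next=.  (t=0,i=2, bit6=0)
  nb #.#: next=.  (t=0,i=0, bit5=0)
  nb #..: next=#  (t=0,i=7, bit4=1)
  nb .##: next=.  (t=0,i=1, bit3=0)
  nb .#.: next=.  (t=0,i=4, bit2=0)
  nb ..#: next=.  (t=0,i=10, bit1=0)
  nb ...: next=#  (t=0,i=8, bit0=1)
  bits 00010001 = 17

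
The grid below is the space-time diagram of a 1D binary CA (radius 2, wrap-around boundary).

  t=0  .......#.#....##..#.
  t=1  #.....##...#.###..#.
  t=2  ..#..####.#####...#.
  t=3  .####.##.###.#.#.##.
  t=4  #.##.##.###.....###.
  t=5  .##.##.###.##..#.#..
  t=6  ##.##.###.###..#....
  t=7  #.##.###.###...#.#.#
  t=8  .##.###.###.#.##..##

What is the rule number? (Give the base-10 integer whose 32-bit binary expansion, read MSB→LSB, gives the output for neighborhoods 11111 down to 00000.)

1237965436

  nb #####: next=.  (t=2,i=12, bit31=0)
  nb ####.: next=#  (t=2,i=7, bit30=1)
  nb ###.#: next=.  (t=2,i=8, bit29=0)
  nb ###..: next=.  (t=1,i=15, bit28=0)
  nb ##.##: next=#  (t=2,i=9, bit27=1)
  nb ##.#.: next=.  (t=3,i=12, bit26=0)
  nb ##..#: next=.  (t=0,i=16, bit25=0)
  nb ##...: next=#  (t=1,i=8, bit24=1)
  nb #.###: next=#  (t=1,i=13, bit23=1)
  nb #.##.: next=#  (t=3,i=6, bit22=1)
  nb #.#.#: next=.  (t=3,i=13, bit21=0)
  nb #.#..: next=.  (t=0,i=9, bit20=0)
  nb #..##: next=#  (t=2,i=4, bit19=1)
  nb #..#.: next=.  (t=0,i=17, bit18=0)
  nb #...#: next=.  (t=1,i=9, bit17=0)
  nb #....: next=#  (t=0,i=0, bit16=1)
  nb .####: next=#  (t=2,i=6, bit15=1)
  nb .###.: next=#  (t=1,i=14, bit14=1)
  nb .##.#: next=.  (t=3,i=7, bit13=0)
  nb .##..: next=#  (t=0,i=15, bit12=1)
  nb .#.##: next=#  (t=1,i=12, bit11=1)
  nb .#.#.: next=.  (t=0,i=8, bit10=0)
  nb .#..#: next=#  (t=2,i=3, bit9=1)
  nb .#...: next=.  (t=0,i=10, bit8=0)
  nb ..###: next=.  (t=2,i=5, bit7=0)
  nb ..##.: next=#  (t=0,i=14, bit6=1)
  nb ..#.#: next=#  (t=0,i=7, bit5=1)
  nb ..#..: next=#  (t=0,i=18, bit4=1)
  nb ...##: next=#  (t=0,i=13, bit3=1)
  nb ...#.: next=#  (t=0,i=6, bit2=1)
  nb ....#: next=.  (t=0,i=5, bit1=0)
  nb .....: next=.  (t=0,i=1, bit0=0)
  bits 01001001110010011101101001111100 = 1237965436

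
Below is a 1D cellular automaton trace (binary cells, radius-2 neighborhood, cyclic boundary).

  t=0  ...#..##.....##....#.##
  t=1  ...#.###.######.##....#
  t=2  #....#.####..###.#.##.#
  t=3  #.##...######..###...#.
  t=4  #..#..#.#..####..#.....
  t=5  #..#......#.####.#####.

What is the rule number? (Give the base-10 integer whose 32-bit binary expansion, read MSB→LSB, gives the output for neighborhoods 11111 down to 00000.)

  ##### -> .   bit 31 = 0  t=1,i=11
  ####. -> #   bit 30 = 1  t=1,i=13
  ###.# -> #   bit 29 = 1  t=1,i=7
  ###.. -> #   bit 28 = 1  t=2,i=10
  ##.## -> #   bit 27 = 1  t=1,i=8
  ##.#. -> #   bit 26 = 1  t=2,i=16
  ##..# -> #   bit 25 = 1  t=2,i=11
  ##... -> .   bit 24 = 0  t=0,i=0
  #.### -> #   bit 23 = 1  t=1,i=5
  #.##. -> .   bit 22 = 0  t=0,i=21
  #.#.# -> #   bit 21 = 1  t=2,i=17
  #.#.. -> .   bit 20 = 0  t=4,i=8
  #..## -> #   bit 19 = 1  t=0,i=5
  #..#. -> .   bit 18 = 0  t=4,i=2
  #...# -> .   bit 17 = 0  t=0,i=1
  #.... -> #   bit 16 = 1  t=0,i=9
  .#### -> #   bit 15 = 1  t=1,i=10
  .###. -> .   bit 14 = 0  t=1,i=6
  .##.# -> .   bit 13 = 0  t=2,i=20
  .##.. -> #   bit 12 = 1  t=0,i=7
  .#.## -> .   bit 11 = 0  t=0,i=20
  .#.#. -> .   bit 10 = 0  t=3,i=22
  .#..# -> .   bit 9 = 0  t=0,i=4
  .#... -> #   bit 8 = 1  t=1,i=0
  ..### -> .   bit 7 = 0  t=2,i=13
  ..##. -> #   bit 6 = 1  t=0,i=6
  ..#.# -> .   bit 5 = 0  t=0,i=19
  ..#.. -> #   bit 4 = 1  t=0,i=3
  ...## -> #   bit 3 = 1  t=0,i=12
  ...#. -> .   bit 2 = 0  t=0,i=2
  ....# -> #   bit 1 = 1  t=0,i=11
  ..... -> #   bit 0 = 1  t=0,i=10
  bits 01111110101010011001000101011011 = 2125042011

2125042011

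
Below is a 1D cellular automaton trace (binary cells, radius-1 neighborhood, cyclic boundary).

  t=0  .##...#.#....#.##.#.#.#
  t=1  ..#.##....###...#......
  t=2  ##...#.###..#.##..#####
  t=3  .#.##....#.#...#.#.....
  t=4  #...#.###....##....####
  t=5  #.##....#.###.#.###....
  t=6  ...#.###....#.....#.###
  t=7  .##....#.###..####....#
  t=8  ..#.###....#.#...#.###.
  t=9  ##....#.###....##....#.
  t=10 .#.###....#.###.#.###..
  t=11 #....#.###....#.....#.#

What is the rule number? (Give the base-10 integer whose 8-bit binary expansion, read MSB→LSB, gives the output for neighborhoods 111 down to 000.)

  ### -> .   bit 7 = 0  t=1,i=11
  ##. -> #   bit 6 = 1  t=0,i=2
  #.# -> .   bit 5 = 0  t=0,i=0
  #.. -> .   bit 4 = 0  t=0,i=3
  .## -> .   bit 3 = 0  t=0,i=1
  .#. -> .   bit 2 = 0  t=0,i=6
  ..# -> #   bit 1 = 1  t=0,i=5
  ... -> #   bit 0 = 1  t=0,i=4
  bits 01000011 = 67

67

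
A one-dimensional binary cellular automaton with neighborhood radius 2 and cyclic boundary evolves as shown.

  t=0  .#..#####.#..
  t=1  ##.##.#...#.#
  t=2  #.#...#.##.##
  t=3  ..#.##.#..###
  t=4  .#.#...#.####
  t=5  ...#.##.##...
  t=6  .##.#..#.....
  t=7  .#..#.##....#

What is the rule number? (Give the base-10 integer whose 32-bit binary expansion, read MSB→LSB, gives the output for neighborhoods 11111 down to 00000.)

2560510166

  [31] ##### => #  t=0,i=6
  [30] ####. => .  t=0,i=7
  [29] ###.# => .  t=0,i=8
  [28] ###.. => #  t=3,i=12
  [27] ##.## => #  t=1,i=2
  [26] ##.#. => .  t=0,i=9
  [25] ##..# => .  t=3,i=0
  [24] ##... => .  t=5,i=10
  [23] #.### => #  t=1,i=12
  [22] #.##. => .  t=1,i=3
  [21] #.#.# => .  t=4,i=1
  [20] #.#.. => #  t=0,i=10
  [19] #..## => #  t=0,i=3
  [18] #..#. => #  t=3,i=1
  [17] #...# => #  t=0,i=12
  [16] #.... => .  t=5,i=11
  [15] .#### => .  t=0,i=5
  [14] .###. => #  t=1,i=0
  [13] .##.# => .  t=1,i=4
  [12] .##.. => .  t=5,i=9
  [11] .#.## => #  t=1,i=11
  [10] .#.#. => .  t=4,i=2
  [9] .#..# => .  t=0,i=2
  [8] .#... => .  t=0,i=11
  [7] ..### => #  t=0,i=4
  [6] ..##. => #  t=6,i=1
  [5] ..#.# => .  t=1,i=10
  [4] ..#.. => #  t=0,i=1
  [3] ...## => .  t=6,i=0
  [2] ...#. => #  t=0,i=0
  [1] ....# => #  t=5,i=1
  [0] ..... => .  t=5,i=0
  bits 10011000100111100100100011010110 = 2560510166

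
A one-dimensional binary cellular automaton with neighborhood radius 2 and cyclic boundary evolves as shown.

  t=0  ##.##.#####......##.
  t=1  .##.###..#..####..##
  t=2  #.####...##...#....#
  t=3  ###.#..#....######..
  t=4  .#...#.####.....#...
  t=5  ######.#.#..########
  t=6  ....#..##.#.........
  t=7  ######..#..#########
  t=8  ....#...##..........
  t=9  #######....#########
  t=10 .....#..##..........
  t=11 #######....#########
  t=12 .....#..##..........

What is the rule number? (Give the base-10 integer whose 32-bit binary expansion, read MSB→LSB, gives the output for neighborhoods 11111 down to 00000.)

1218668343

  nb #####: next=.  (t=0,i=8, bit31=0)
  nb ####.: next=#  (t=0,i=9, bit30=1)
  nb ###.#: next=.  (t=3,i=2, bit29=0)
  nb ###..: next=.  (t=0,i=10, bit28=0)
  nb ##.##: next=#  (t=0,i=2, bit27=1)
  nb ##.#.: next=.  (t=3,i=3, bit26=0)
  nb ##..#: next=.  (t=1,i=7, bit25=0)
  nb ##...: next=.  (t=0,i=11, bit24=0)
  nb #.###: next=#  (t=0,i=6, bit23=1)
  nb #.##.: next=.  (t=0,i=0, bit22=0)
  nb #.#.#: next=#  (t=5,i=7, bit21=1)
  nb #.#..: next=.  (t=3,i=4, bit20=0)
  nb #..##: next=.  (t=1,i=11, bit19=0)
  nb #..#.: next=.  (t=1,i=8, bit18=0)
  nb #...#: next=#  (t=2,i=7, bit17=1)
  nb #....: next=#  (t=0,i=12, bit16=1)
  nb .####: next=.  (t=0,i=7, bit15=0)
  nb .###.: next=#  (t=1,i=5, bit14=1)
  nb .##.#: next=#  (t=0,i=1, bit13=1)
  nb .##..: next=.  (t=2,i=10, bit12=0)
  nb .#.##: next=.  (t=4,i=6, bit11=0)
  nb .#.#.: next=#  (t=5,i=8, bit10=1)
  nb .#..#: next=#  (t=1,i=10, bit9=1)
  nb .#...: next=#  (t=2,i=15, bit8=1)
  nb ..###: next=.  (t=1,i=12, bit7=0)
  nb ..##.: next=.  (t=0,i=17, bit6=0)
  nb ..#.#: next=#  (t=4,i=5, bit5=1)
  nb ..#..: next=#  (t=1,i=9, bit4=1)
  nb ...##: next=.  (t=0,i=16, bit3=0)
  nb ...#.: next=#  (t=2,i=13, bit2=1)
  nb ....#: next=#  (t=0,i=15, bit1=1)
  nb .....: next=#  (t=0,i=13, bit0=1)
  bits 01001000101000110110011100110111 = 1218668343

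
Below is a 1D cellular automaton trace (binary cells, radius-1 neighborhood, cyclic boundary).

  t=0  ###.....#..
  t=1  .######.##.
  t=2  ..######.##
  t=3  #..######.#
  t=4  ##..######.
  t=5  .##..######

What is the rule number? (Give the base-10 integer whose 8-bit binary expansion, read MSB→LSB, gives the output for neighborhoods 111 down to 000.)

  [7] ### => #  t=0,i=1
  [6] ##. => #  t=0,i=2
  [5] #.# => #  t=1,i=7
  [4] #.. => #  t=0,i=3
  [3] .## => .  t=0,i=0
  [2] .#. => #  t=0,i=8
  [1] ..# => .  t=0,i=7
  [0] ... => #  t=0,i=4
  bits 11110101 = 245

245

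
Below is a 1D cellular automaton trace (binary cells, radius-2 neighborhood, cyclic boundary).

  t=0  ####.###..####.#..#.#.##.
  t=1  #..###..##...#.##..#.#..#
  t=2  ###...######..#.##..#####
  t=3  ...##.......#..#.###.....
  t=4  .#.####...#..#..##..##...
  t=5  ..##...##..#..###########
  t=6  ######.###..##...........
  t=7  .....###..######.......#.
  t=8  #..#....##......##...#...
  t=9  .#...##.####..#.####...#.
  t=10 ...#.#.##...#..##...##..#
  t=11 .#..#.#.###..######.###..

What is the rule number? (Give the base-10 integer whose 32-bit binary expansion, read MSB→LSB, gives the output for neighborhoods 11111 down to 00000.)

731586114

  #####|.  b31=0 t=2,i=0
  ####.|.  b30=0 t=0,i=2
  ###.#|#  b29=1 t=0,i=3
  ###..|.  b28=0 t=0,i=7
  ##.##|#  b27=1 t=0,i=4
  ##.#.|.  b26=0 t=0,i=14
  ##..#|#  b25=1 t=0,i=8
  ##...|#  b24=1 t=1,i=10
  #.###|#  b23=1 t=0,i=0
  #.##.|.  b22=0 t=0,i=22
  #.#.#|.  b21=0 t=0,i=20
  #.#..|#  b20=1 t=0,i=15
  #..##|#  b19=1 t=0,i=9
  #..#.|.  b18=0 t=0,i=17
  #...#|#  b17=1 t=1,i=11
  #....|#  b16=1 t=3,i=6
  .####|.  b15=0 t=0,i=1
  .###.|.  b14=0 t=0,i=6
  .##.#|.  b13=0 t=0,i=23
  .##..|#  b12=1 t=1,i=0
  .#.##|#  b11=1 t=0,i=21
  .#.#.|#  b10=1 t=0,i=19
  .#..#|#  b9=1 t=0,i=16
  .#...|.  b8=0 t=7,i=24
  ..###|.  b7=0 t=0,i=10
  ..##.|#  b6=1 t=1,i=8
  ..#.#|.  b5=0 t=0,i=18
  ..#..|.  b4=0 t=3,i=12
  ...##|.  b3=0 t=2,i=5
  ...#.|.  b2=0 t=1,i=12
  ....#|#  b1=1 t=3,i=1
  .....|.  b0=0 t=3,i=0
  bits 00101011100110110001111001000010 = 731586114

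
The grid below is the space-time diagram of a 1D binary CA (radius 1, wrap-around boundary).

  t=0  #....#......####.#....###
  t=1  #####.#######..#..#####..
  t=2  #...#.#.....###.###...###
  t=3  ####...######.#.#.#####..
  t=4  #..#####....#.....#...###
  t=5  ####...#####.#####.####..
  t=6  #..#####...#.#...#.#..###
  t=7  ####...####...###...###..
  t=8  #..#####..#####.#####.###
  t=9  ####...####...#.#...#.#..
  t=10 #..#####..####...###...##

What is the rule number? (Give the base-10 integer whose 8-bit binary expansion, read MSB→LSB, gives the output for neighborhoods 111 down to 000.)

91

  ###|.  b7=0 t=0,i=13
  ##.|#  b6=1 t=0,i=0
  #.#|.  b5=0 t=0,i=16
  #..|#  b4=1 t=0,i=1
  .##|#  b3=1 t=0,i=12
  .#.|.  b2=0 t=0,i=5
  ..#|#  b1=1 t=0,i=4
  ...|#  b0=1 t=0,i=2
  bits 01011011 = 91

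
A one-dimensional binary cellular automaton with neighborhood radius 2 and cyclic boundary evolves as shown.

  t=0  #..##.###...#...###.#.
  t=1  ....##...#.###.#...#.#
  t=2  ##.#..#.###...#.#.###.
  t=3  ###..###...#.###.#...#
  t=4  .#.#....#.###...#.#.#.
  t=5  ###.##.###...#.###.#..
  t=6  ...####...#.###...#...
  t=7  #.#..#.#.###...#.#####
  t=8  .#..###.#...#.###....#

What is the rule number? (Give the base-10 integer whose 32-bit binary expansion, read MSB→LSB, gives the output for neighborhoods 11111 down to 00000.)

1329933629

  [31] ##### => .  t=7,i=19
  [30] ####. => #  t=3,i=1
  [29] ###.# => .  t=0,i=18
  [28] ###.. => .  t=0,i=8
  [27] ##.## => #  t=0,i=5
  [26] ##.#. => #  t=0,i=19
  [25] ##..# => #  t=3,i=3
  [24] ##... => #  t=0,i=9
  [23] #.### => .  t=0,i=6
  [22] #.##. => #  t=2,i=0
  [21] #.#.# => .  t=0,i=20
  [20] #.#.. => .  t=0,i=0
  [19] #..## => .  t=0,i=2
  [18] #..#. => #  t=2,i=5
  [17] #...# => .  t=0,i=10
  [16] #.... => #  t=1,i=1
  [15] .#### => .  t=3,i=0
  [14] .###. => .  t=0,i=7
  [13] .##.# => #  t=0,i=4
  [12] .##.. => .  t=1,i=5
  [11] .#.## => #  t=1,i=10
  [10] .#.#. => #  t=0,i=21
  [9] .#..# => .  t=0,i=1
  [8] .#... => #  t=0,i=13
  [7] ..### => .  t=0,i=16
  [6] ..##. => .  t=0,i=3
  [5] ..#.# => #  t=1,i=9
  [4] ..#.. => #  t=0,i=12
  [3] ...## => #  t=0,i=15
  [2] ...#. => #  t=0,i=11
  [1] ....# => .  t=1,i=2
  [0] ..... => #  t=6,i=0
  bits 01001111010001010010110100111101 = 1329933629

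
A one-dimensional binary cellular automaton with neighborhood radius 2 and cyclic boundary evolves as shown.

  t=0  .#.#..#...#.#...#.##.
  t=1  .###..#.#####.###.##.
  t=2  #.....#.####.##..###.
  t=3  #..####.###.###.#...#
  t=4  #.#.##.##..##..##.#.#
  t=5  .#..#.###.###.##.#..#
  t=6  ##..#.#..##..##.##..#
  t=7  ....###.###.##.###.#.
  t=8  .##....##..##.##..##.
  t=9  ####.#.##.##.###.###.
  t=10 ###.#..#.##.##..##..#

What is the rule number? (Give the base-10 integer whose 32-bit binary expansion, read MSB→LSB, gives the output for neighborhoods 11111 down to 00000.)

  ##### -> #   bit 31 = 1  t=1,i=10
  ####. -> #   bit 30 = 1  t=1,i=11
  ###.# -> .   bit 29 = 0  t=1,i=12
  ###.. -> .   bit 28 = 0  t=1,i=3
  ##.## -> #   bit 27 = 1  t=1,i=13
  ##.#. -> #   bit 26 = 1  t=2,i=20
  ##..# -> .   bit 25 = 0  t=0,i=20
  ##... -> #   bit 24 = 1  t=8,i=3
  #.### -> #   bit 23 = 1  t=1,i=8
  #.##. -> #   bit 22 = 1  t=0,i=18
  #.#.# -> .   bit 21 = 0  t=4,i=2
  #.#.. -> #   bit 20 = 1  t=0,i=3
  #..## -> #   bit 19 = 1  t=1,i=0
  #..#. -> .   bit 18 = 0  t=0,i=0
  #...# -> #   bit 17 = 1  t=0,i=8
  #.... -> .   bit 16 = 0  t=2,i=2
  .#### -> #   bit 15 = 1  t=1,i=9
  .###. -> .   bit 14 = 0  t=1,i=2
  .##.# -> .   bit 13 = 0  t=4,i=0
  .##.. -> #   bit 12 = 1  t=0,i=19
  .#.## -> .   bit 11 = 0  t=0,i=17
  .#.#. -> #   bit 10 = 1  t=0,i=2
  .#..# -> .   bit 9 = 0  t=0,i=4
  .#... -> .   bit 8 = 0  t=0,i=7
  ..### -> .   bit 7 = 0  t=1,i=1
  ..##. -> #   bit 6 = 1  t=3,i=20
  ..#.# -> #   bit 5 = 1  t=0,i=1
  ..#.. -> #   bit 4 = 1  t=0,i=6
  ...## -> .   bit 3 = 0  t=3,i=19
  ...#. -> #   bit 2 = 1  t=0,i=9
  ....# -> #   bit 1 = 1  t=2,i=4
  ..... -> #   bit 0 = 1  t=2,i=3
  bits 11001101110110101001010001110111 = 3453654135

3453654135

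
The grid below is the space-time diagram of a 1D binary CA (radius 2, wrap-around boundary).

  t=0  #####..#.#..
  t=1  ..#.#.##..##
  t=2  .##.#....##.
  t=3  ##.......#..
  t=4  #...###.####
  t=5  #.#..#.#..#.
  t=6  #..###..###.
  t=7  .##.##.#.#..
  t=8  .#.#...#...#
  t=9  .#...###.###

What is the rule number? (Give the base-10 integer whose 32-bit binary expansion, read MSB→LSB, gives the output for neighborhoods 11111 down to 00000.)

2553168501

  ##### -> #   bit 31 = 1  t=0,i=2
  ####. -> .   bit 30 = 0  t=0,i=3
  ###.# -> .   bit 29 = 0  t=4,i=6
  ###.. -> #   bit 28 = 1  t=0,i=4
  ##.## -> #   bit 27 = 1  t=4,i=7
  ##.#. -> .   bit 26 = 0  t=2,i=3
  ##..# -> .   bit 25 = 0  t=0,i=5
  ##... -> .   bit 24 = 0  t=3,i=2
  #.### -> .   bit 23 = 0  t=4,i=8
  #.##. -> .   bit 22 = 0  t=1,i=6
  #.#.# -> #   bit 21 = 1  t=1,i=4
  #.#.. -> .   bit 20 = 0  t=0,i=9
  #..## -> #   bit 19 = 1  t=0,i=11
  #..#. -> #   bit 18 = 1  t=0,i=6
  #...# -> #   bit 17 = 1  t=4,i=2
  #.... -> .   bit 16 = 0  t=2,i=6
  .#### -> .   bit 15 = 0  t=0,i=1
  .###. -> #   bit 14 = 1  t=4,i=5
  .##.# -> .   bit 13 = 0  t=2,i=2
  .##.. -> .   bit 12 = 0  t=1,i=7
  .#.## -> .   bit 11 = 0  t=1,i=5
  .#.#. -> .   bit 10 = 0  t=0,i=8
  .#..# -> #   bit 9 = 1  t=0,i=10
  .#... -> .   bit 8 = 0  t=2,i=5
  ..### -> .   bit 7 = 0  t=0,i=0
  ..##. -> #   bit 6 = 1  t=1,i=10
  ..#.# -> #   bit 5 = 1  t=0,i=7
  ..#.. -> #   bit 4 = 1  t=3,i=9
  ...## -> .   bit 3 = 0  t=2,i=8
  ...#. -> #   bit 2 = 1  t=3,i=8
  ....# -> .   bit 1 = 0  t=2,i=7
  ..... -> #   bit 0 = 1  t=3,i=4
  bits 10011000001011100100001001110101 = 2553168501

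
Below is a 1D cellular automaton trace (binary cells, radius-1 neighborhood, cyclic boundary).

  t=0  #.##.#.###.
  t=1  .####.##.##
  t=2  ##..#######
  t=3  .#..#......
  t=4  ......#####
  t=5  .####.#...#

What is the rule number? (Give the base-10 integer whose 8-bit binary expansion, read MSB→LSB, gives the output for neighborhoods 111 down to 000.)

105

  ###|.  b7=0 t=0,i=8
  ##.|#  b6=1 t=0,i=3
  #.#|#  b5=1 t=0,i=1
  #..|.  b4=0 t=2,i=2
  .##|#  b3=1 t=0,i=2
  .#.|.  b2=0 t=0,i=0
  ..#|.  b1=0 t=2,i=3
  ...|#  b0=1 t=3,i=6
  bits 01101001 = 105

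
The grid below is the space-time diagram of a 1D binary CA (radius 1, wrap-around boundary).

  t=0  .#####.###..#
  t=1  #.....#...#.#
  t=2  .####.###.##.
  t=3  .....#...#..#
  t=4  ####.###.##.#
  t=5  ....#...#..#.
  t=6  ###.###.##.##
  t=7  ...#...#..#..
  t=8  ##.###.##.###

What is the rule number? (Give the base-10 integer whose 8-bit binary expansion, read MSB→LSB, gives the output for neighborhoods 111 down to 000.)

  ###|.  b7=0 t=0,i=2
  ##.|.  b6=0 t=0,i=5
  #.#|#  b5=1 t=0,i=0
  #..|#  b4=1 t=0,i=10
  .##|.  b3=0 t=0,i=1
  .#.|#  b2=1 t=0,i=12
  ..#|.  b1=0 t=0,i=11
  ...|#  b0=1 t=1,i=2
  bits 00110101 = 53

53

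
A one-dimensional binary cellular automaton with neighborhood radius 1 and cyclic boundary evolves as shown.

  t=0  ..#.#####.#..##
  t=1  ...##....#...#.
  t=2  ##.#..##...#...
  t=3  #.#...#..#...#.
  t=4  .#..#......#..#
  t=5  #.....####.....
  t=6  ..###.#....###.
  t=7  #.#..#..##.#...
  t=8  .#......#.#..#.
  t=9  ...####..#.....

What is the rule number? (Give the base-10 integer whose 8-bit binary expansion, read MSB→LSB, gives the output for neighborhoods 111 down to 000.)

41

  nb ###: next=.  (t=0,i=5, bit7=0)
  nb ##.: next=.  (t=0,i=8, bit6=0)
  nb #.#: next=#  (t=0,i=3, bit5=1)
  nb #..: next=.  (t=0,i=0, bit4=0)
  nb .##: next=#  (t=0,i=4, bit3=1)
  nb .#.: next=.  (t=0,i=2, bit2=0)
  nb ..#: next=.  (t=0,i=1, bit1=0)
  nb ...: next=#  (t=1,i=0, bit0=1)
  bits 00101001 = 41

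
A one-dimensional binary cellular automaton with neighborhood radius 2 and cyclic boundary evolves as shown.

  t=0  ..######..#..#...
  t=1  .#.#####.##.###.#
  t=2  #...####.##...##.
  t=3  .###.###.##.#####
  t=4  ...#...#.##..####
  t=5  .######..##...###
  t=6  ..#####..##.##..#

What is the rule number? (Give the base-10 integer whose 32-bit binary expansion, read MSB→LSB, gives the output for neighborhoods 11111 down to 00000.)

4098274653

  nb #####: next=#  (t=0,i=4, bit31=1)
  nb ####.: next=#  (t=0,i=6, bit30=1)
  nb ###.#: next=#  (t=1,i=7, bit29=1)
  nb ###..: next=#  (t=0,i=7, bit28=1)
  nb ##.##: next=.  (t=1,i=8, bit27=0)
  nb ##.#.: next=#  (t=1,i=15, bit26=1)
  nb ##..#: next=.  (t=0,i=8, bit25=0)
  nb ##...: next=.  (t=2,i=11, bit24=0)
  nb #.###: next=.  (t=1,i=3, bit23=0)
  nb #.##.: next=#  (t=1,i=9, bit22=1)
  nb #.#.#: next=.  (t=1,i=1, bit21=0)
  nb #.#..: next=.  (t=2,i=0, bit20=0)
  nb #..##: next=.  (t=4,i=12, bit19=0)
  nb #..#.: next=#  (t=0,i=9, bit18=1)
  nb #...#: next=#  (t=2,i=2, bit17=1)
  nb #....: next=.  (t=0,i=15, bit16=0)
  nb .####: next=#  (t=0,i=3, bit15=1)
  nb .###.: next=.  (t=1,i=13, bit14=0)
  nb .##.#: next=#  (t=1,i=10, bit13=1)
  nb .##..: next=#  (t=2,i=10, bit12=1)
  nb .#.##: next=.  (t=1,i=2, bit11=0)
  nb .#.#.: next=#  (t=1,i=0, bit10=1)
  nb .#..#: next=.  (t=0,i=11, bit9=0)
  nb .#...: next=#  (t=0,i=14, bit8=1)
  nb ..###: next=.  (t=0,i=2, bit7=0)
  nb ..##.: next=#  (t=2,i=14, bit6=1)
  nb ..#.#: next=.  (t=4,i=7, bit5=0)
  nb ..#..: next=#  (t=0,i=10, bit4=1)
  nb ...##: next=#  (t=0,i=1, bit3=1)
  nb ...#.: next=#  (t=4,i=2, bit2=1)
  nb ....#: next=.  (t=0,i=0, bit1=0)
  nb .....: next=#  (t=0,i=16, bit0=1)
  bits 11110100010001101011010101011101 = 4098274653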